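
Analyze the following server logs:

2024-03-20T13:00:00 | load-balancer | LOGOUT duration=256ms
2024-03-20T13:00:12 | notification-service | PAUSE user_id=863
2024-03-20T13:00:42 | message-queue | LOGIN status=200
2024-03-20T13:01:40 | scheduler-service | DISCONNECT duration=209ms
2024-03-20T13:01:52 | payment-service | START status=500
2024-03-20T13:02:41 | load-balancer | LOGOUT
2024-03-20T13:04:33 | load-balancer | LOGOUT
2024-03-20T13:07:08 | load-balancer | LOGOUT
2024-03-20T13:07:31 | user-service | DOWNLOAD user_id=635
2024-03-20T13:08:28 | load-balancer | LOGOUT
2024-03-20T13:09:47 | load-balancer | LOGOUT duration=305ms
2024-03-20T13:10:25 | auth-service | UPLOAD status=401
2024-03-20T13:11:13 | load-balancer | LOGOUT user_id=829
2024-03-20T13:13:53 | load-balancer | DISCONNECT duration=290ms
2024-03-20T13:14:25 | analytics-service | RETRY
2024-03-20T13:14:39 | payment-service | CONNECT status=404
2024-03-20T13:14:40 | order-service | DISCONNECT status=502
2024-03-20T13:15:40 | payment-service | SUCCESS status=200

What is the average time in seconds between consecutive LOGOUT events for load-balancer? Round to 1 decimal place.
112.2

To calculate average interval:

1. Find all LOGOUT events for load-balancer in order
2. Calculate time gaps between consecutive events
3. Compute mean of gaps: 673 / 6 = 112.2 seconds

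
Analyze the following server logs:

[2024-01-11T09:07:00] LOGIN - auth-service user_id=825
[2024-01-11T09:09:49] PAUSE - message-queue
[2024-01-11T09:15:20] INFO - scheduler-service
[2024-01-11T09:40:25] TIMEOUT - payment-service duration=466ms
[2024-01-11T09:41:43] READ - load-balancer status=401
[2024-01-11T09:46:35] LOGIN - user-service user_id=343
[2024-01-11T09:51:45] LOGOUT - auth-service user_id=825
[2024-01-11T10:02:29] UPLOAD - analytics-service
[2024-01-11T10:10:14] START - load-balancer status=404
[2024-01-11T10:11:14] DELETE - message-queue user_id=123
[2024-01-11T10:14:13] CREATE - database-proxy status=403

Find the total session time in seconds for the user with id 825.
2685

To calculate session duration:

1. Find LOGIN event for user_id=825: 2024-01-11T09:07:00
2. Find LOGOUT event for user_id=825: 2024-01-11T09:51:45
3. Session duration: 2024-01-11T09:51:45 - 2024-01-11T09:07:00 = 2685 seconds (44 minutes)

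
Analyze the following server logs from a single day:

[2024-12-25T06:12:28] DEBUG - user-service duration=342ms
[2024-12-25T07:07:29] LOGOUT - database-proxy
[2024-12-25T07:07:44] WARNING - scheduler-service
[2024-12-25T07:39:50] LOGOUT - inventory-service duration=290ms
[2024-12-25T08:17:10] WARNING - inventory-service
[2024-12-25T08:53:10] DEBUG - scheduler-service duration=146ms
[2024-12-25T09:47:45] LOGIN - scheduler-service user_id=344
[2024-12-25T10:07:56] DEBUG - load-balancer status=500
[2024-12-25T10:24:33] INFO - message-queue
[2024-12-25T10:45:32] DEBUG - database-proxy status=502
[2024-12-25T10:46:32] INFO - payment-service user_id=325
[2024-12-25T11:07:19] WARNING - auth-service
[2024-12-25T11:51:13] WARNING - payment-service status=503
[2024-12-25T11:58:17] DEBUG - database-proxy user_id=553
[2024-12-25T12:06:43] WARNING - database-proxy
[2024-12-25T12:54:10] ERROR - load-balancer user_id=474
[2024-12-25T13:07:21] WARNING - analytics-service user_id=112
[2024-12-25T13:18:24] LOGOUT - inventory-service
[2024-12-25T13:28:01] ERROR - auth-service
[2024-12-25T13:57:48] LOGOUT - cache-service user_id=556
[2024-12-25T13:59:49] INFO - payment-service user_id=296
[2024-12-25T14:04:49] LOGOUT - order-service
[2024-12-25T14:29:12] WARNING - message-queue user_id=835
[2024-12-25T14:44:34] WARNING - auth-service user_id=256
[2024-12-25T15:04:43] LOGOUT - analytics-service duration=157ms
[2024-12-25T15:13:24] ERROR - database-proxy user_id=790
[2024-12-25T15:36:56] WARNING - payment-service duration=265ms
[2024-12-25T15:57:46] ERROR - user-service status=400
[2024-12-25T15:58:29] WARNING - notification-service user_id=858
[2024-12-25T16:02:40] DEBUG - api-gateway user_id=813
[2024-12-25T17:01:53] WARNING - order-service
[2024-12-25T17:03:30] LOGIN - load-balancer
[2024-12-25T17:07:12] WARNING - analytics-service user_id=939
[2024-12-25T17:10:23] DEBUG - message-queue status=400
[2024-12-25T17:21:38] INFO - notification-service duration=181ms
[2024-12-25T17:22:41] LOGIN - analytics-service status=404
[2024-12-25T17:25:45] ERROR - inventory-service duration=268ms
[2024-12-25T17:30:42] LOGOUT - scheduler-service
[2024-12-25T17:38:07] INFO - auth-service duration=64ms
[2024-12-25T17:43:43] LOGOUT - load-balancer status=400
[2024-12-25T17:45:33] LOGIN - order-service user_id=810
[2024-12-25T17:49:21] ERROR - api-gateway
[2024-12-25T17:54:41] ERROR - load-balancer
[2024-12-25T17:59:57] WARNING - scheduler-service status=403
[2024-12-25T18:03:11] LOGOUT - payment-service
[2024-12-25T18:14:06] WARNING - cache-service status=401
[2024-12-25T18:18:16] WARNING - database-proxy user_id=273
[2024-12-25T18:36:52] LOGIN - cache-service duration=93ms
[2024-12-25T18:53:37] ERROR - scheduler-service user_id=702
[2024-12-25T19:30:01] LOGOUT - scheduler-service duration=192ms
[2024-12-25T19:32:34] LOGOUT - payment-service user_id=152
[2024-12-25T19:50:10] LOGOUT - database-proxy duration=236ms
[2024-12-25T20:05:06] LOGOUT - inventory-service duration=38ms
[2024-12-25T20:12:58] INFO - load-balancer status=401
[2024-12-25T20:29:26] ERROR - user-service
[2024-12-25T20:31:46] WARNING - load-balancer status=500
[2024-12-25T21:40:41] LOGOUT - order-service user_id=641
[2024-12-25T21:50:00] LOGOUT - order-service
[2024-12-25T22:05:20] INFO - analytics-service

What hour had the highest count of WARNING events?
17

To find the peak hour:

1. Group all WARNING events by hour
2. Count events in each hour
3. Find hour with maximum count
4. Peak hour: 17 (with 3 events)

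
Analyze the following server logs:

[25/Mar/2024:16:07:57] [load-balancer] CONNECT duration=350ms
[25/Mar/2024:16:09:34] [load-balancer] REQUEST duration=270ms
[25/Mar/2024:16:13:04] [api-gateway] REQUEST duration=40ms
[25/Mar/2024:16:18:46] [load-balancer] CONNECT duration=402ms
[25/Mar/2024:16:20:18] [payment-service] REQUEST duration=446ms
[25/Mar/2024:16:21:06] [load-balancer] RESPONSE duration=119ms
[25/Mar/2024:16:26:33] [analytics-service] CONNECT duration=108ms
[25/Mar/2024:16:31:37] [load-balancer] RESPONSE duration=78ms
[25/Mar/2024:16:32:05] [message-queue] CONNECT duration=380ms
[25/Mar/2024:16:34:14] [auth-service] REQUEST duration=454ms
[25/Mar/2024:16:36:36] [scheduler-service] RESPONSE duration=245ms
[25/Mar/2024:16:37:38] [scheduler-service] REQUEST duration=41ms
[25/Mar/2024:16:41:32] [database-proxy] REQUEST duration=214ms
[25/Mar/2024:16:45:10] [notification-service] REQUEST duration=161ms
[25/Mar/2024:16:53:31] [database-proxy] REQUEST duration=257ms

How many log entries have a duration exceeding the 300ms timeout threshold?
5

To count timeouts:

1. Threshold: 300ms
2. Extract duration from each log entry
3. Count entries where duration > 300
4. Timeout count: 5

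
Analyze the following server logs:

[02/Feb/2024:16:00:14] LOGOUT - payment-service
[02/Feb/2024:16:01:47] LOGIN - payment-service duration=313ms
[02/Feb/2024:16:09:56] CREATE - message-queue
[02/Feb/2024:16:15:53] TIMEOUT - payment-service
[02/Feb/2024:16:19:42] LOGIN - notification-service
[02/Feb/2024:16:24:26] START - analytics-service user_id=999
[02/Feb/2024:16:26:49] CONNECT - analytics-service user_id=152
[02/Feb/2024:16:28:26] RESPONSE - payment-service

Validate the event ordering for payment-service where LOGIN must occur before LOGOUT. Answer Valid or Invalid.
Invalid

To validate ordering:

1. Required order: LOGIN → LOGOUT
2. Rule: LOGIN must occur before LOGOUT
3. Check actual order of events for payment-service
4. Result: Invalid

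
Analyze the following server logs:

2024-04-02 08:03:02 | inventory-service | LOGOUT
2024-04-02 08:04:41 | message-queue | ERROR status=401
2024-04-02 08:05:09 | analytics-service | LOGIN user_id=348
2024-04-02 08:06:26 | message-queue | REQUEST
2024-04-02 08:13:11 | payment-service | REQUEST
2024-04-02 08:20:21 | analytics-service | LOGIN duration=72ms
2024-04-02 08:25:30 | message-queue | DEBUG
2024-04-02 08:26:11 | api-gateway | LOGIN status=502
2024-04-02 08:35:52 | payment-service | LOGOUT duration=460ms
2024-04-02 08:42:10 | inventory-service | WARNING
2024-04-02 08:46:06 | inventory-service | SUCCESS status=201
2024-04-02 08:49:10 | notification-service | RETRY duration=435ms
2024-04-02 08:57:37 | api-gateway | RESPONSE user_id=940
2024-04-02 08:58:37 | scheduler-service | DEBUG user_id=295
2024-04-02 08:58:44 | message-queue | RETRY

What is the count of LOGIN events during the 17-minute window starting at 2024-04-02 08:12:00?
2

To count events in the time window:

1. Window boundaries: 2024-04-02 08:12:00 to 2024-04-02 08:29:00
2. Filter for LOGIN events within this window
3. Count matching events: 2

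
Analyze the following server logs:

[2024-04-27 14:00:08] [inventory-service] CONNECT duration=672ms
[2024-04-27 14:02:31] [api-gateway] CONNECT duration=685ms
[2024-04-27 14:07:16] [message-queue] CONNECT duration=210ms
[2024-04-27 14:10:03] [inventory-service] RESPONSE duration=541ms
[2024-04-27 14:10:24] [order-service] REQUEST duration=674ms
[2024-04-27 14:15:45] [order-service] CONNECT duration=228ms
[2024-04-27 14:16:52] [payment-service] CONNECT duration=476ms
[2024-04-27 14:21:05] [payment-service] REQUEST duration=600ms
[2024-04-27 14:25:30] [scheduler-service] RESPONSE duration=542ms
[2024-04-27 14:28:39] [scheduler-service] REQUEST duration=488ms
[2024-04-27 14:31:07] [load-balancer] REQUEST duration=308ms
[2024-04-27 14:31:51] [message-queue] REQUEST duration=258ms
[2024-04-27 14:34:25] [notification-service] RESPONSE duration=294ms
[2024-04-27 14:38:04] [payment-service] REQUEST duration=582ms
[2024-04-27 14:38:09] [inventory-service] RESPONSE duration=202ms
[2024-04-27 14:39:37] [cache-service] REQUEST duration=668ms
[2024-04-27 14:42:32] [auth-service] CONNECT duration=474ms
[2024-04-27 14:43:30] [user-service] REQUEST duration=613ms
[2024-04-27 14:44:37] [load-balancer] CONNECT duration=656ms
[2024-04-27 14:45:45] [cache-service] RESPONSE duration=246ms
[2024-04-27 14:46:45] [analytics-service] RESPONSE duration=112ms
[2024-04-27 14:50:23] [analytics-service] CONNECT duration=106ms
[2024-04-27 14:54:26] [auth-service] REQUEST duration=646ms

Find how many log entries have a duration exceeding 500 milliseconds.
11

To count timeouts:

1. Threshold: 500ms
2. Extract duration from each log entry
3. Count entries where duration > 500
4. Timeout count: 11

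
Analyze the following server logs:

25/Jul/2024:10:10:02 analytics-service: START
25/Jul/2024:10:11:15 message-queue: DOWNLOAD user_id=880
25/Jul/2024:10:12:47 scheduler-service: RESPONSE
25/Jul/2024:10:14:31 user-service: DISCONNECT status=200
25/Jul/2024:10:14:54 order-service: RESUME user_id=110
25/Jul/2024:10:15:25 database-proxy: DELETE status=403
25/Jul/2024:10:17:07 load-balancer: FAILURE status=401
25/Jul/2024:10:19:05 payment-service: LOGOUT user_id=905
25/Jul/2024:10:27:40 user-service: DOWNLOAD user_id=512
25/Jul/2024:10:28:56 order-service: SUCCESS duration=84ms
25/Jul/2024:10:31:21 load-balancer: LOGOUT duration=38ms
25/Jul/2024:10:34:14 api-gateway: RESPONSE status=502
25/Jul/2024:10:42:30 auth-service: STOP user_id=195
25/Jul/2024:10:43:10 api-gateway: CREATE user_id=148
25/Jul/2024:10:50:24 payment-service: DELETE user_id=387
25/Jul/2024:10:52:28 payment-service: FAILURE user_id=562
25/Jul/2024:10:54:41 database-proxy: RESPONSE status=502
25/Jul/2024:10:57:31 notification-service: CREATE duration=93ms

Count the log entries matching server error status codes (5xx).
2

To find matching entries:

1. Pattern to match: server error status codes (5xx)
2. Scan each log entry for the pattern
3. Count matches: 2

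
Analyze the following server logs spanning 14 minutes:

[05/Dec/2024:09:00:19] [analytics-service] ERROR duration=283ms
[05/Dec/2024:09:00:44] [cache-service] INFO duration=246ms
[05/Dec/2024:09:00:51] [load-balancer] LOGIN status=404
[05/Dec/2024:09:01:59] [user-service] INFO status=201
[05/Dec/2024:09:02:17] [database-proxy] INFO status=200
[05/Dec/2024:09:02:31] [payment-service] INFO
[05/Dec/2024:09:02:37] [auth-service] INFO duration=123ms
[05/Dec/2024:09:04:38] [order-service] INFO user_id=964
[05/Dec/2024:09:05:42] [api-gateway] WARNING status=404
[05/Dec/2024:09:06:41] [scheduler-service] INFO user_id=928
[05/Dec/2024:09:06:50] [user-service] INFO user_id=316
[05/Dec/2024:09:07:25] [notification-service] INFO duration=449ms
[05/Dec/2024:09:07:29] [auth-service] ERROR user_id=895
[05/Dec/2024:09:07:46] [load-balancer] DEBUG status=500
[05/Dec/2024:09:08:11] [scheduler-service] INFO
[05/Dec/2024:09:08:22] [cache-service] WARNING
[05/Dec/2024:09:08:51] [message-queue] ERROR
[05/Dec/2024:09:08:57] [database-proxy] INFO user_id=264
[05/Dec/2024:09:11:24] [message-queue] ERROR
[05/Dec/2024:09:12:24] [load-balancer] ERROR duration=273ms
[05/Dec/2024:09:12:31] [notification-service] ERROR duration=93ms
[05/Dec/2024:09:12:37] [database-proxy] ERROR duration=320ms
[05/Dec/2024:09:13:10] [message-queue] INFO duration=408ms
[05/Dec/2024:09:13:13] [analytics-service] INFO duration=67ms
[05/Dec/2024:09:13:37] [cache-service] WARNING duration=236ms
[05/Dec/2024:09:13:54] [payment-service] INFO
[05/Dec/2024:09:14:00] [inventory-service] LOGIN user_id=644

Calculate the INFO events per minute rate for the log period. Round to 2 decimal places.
1.0

To calculate the rate:

1. Count total INFO events: 14
2. Total time period: 14 minutes
3. Rate = 14 / 14 = 1.0 events per minute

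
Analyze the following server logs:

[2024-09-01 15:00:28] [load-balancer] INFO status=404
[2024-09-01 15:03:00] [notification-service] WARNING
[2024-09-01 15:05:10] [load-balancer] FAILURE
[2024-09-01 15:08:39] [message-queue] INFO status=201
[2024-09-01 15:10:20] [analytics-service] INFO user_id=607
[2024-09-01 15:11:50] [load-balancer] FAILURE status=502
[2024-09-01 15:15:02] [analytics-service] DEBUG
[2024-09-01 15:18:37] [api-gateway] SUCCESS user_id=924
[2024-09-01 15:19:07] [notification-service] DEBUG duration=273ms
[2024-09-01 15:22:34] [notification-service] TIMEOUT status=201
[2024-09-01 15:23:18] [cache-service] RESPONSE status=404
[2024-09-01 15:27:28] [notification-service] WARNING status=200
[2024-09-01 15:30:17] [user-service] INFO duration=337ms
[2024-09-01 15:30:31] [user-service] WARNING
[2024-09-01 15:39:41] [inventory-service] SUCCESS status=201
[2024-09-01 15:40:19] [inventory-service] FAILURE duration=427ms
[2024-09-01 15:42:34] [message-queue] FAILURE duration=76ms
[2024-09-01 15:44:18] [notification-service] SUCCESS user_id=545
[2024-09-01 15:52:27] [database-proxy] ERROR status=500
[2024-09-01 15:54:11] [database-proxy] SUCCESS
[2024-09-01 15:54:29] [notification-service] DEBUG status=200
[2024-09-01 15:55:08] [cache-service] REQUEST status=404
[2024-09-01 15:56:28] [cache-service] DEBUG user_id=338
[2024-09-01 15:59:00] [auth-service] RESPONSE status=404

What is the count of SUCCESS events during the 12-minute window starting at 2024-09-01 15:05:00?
0

To count events in the time window:

1. Window boundaries: 2024-09-01 15:05:00 to 2024-09-01 15:17:00
2. Filter for SUCCESS events within this window
3. Count matching events: 0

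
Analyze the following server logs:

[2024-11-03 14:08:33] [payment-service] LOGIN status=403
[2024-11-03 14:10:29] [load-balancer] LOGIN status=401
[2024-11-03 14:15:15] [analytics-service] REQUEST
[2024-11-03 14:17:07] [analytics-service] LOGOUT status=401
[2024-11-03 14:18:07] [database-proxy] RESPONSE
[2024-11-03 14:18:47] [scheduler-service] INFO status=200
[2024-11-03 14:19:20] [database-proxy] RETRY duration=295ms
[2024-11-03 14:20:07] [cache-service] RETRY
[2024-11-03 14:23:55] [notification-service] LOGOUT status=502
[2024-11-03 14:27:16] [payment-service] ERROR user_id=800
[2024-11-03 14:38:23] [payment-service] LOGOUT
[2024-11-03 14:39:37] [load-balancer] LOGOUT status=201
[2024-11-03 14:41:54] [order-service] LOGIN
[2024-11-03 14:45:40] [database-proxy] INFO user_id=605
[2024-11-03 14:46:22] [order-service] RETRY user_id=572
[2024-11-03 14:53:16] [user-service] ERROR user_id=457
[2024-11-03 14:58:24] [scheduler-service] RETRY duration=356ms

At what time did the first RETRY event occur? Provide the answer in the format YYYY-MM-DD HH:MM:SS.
2024-11-03 14:19:20

To find the first event:

1. Filter for all RETRY events
2. Sort by timestamp
3. Select the first one
4. Timestamp: 2024-11-03 14:19:20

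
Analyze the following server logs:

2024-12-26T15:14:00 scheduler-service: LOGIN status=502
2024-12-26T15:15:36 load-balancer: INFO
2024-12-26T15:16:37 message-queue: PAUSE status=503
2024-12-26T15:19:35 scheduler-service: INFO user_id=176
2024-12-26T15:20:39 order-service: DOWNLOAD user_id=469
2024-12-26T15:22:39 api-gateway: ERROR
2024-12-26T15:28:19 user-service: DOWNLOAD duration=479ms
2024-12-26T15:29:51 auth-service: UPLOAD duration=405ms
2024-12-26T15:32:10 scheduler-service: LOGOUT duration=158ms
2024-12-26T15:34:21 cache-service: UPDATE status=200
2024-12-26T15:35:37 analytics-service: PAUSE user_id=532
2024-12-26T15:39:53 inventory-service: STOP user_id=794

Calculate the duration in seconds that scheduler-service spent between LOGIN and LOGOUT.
1090

To calculate state duration:

1. Find LOGIN event for scheduler-service: 2024-12-26T15:14:00
2. Find LOGOUT event for scheduler-service: 2024-12-26T15:32:10
3. Calculate duration: 2024-12-26T15:32:10 - 2024-12-26T15:14:00 = 1090 seconds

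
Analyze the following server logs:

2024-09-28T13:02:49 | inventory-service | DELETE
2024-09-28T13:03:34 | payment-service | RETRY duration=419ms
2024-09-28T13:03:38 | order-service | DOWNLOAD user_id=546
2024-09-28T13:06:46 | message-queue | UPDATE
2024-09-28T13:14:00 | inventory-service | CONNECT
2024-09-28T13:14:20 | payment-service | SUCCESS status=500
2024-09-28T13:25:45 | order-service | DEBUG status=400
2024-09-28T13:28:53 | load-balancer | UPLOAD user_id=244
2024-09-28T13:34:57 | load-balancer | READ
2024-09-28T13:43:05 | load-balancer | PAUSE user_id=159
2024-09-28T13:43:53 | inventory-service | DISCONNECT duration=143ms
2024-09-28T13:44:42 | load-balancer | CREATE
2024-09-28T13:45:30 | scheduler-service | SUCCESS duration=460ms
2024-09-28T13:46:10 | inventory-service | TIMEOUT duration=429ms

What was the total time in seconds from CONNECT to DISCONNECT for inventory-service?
1793

To calculate state duration:

1. Find CONNECT event for inventory-service: 2024-09-28T13:14:00
2. Find DISCONNECT event for inventory-service: 2024-09-28T13:43:53
3. Calculate duration: 2024-09-28T13:43:53 - 2024-09-28T13:14:00 = 1793 seconds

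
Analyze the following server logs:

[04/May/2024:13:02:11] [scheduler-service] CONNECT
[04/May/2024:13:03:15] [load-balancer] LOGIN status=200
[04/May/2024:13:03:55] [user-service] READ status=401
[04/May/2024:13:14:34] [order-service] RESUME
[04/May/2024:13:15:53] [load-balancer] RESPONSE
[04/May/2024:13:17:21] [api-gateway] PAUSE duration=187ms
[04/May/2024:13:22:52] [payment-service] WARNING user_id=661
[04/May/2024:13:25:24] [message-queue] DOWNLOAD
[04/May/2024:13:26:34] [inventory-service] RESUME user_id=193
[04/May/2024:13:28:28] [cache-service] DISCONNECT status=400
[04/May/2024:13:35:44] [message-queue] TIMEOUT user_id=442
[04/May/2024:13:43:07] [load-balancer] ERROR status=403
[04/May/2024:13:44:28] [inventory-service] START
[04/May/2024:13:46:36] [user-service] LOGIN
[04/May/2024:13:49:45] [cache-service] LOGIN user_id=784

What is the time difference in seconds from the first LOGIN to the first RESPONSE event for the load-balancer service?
758

To find the time between events:

1. Locate the first LOGIN event for load-balancer: 04/May/2024:13:03:15
2. Locate the first RESPONSE event for load-balancer: 04/May/2024:13:15:53
3. Calculate the difference: 04/May/2024:13:15:53 - 04/May/2024:13:03:15 = 758 seconds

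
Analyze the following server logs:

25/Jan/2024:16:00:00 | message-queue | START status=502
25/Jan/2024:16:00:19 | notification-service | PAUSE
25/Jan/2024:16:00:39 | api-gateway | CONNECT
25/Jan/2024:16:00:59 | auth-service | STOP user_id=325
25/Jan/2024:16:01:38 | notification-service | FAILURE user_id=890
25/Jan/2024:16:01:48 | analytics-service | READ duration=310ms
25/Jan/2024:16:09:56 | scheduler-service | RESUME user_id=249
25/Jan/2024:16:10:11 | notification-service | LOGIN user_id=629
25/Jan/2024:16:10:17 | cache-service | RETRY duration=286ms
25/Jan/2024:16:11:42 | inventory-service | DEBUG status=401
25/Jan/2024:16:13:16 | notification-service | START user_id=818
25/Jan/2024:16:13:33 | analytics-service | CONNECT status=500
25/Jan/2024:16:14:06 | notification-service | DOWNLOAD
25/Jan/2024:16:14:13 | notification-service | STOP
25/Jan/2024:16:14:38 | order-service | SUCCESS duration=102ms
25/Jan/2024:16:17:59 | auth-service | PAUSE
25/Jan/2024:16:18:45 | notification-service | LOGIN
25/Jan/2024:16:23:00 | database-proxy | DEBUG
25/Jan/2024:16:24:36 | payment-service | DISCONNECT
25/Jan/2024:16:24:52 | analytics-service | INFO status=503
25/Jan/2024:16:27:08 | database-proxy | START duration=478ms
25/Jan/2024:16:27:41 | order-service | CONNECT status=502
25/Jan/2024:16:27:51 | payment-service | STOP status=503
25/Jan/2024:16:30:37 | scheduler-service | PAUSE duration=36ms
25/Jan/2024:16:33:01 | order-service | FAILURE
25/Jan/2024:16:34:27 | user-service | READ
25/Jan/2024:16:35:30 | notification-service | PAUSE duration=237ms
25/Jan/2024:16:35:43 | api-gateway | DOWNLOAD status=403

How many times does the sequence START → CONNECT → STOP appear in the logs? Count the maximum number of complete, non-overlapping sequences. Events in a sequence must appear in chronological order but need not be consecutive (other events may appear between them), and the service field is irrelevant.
3

To count sequences:

1. Look for pattern: START → CONNECT → STOP
2. Greedily scan the log in chronological order, matching each sequence element in turn (ignoring service)
3. Each time the full pattern completes, increment the count and restart matching from the next event
4. Complete non-overlapping sequences found: 3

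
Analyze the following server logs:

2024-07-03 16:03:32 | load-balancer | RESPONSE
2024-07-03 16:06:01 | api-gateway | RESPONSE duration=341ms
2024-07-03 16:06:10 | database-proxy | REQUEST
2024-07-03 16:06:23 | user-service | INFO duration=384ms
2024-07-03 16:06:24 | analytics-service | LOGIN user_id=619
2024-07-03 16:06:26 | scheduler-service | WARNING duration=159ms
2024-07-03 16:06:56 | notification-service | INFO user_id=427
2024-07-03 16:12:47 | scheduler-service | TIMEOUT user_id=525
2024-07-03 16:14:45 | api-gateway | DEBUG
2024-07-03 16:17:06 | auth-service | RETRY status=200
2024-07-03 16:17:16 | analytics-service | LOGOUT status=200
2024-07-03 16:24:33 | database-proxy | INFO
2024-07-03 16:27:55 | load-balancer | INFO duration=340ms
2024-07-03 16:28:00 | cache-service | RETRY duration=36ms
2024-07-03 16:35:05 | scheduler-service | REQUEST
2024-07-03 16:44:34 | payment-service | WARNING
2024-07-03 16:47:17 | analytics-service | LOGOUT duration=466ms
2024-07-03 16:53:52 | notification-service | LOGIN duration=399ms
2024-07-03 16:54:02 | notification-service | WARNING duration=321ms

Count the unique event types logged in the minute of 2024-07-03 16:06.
5

To count unique event types:

1. Filter events in the minute starting at 2024-07-03 16:06
2. Extract event types from matching entries
3. Count unique types: 5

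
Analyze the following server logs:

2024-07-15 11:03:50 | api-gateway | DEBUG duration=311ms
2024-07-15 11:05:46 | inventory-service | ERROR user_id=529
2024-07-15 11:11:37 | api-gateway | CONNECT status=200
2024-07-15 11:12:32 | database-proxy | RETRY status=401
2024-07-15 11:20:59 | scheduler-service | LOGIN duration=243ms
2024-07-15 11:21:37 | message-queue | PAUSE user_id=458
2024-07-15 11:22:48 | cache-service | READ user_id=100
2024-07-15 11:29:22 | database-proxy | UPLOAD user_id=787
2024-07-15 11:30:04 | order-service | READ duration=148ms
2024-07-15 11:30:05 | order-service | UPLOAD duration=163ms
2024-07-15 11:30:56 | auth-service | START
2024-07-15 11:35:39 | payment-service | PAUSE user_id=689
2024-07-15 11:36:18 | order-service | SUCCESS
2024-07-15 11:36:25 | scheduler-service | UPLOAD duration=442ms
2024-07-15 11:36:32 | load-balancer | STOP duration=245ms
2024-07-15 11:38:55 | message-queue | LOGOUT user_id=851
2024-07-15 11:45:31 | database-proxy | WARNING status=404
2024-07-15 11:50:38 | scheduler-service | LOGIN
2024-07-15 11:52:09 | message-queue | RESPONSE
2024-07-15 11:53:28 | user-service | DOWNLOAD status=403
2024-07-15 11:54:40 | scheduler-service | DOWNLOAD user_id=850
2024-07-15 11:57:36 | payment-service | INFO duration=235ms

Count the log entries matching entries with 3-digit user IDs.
7

To find matching entries:

1. Pattern to match: entries with 3-digit user IDs
2. Scan each log entry for the pattern
3. Count matches: 7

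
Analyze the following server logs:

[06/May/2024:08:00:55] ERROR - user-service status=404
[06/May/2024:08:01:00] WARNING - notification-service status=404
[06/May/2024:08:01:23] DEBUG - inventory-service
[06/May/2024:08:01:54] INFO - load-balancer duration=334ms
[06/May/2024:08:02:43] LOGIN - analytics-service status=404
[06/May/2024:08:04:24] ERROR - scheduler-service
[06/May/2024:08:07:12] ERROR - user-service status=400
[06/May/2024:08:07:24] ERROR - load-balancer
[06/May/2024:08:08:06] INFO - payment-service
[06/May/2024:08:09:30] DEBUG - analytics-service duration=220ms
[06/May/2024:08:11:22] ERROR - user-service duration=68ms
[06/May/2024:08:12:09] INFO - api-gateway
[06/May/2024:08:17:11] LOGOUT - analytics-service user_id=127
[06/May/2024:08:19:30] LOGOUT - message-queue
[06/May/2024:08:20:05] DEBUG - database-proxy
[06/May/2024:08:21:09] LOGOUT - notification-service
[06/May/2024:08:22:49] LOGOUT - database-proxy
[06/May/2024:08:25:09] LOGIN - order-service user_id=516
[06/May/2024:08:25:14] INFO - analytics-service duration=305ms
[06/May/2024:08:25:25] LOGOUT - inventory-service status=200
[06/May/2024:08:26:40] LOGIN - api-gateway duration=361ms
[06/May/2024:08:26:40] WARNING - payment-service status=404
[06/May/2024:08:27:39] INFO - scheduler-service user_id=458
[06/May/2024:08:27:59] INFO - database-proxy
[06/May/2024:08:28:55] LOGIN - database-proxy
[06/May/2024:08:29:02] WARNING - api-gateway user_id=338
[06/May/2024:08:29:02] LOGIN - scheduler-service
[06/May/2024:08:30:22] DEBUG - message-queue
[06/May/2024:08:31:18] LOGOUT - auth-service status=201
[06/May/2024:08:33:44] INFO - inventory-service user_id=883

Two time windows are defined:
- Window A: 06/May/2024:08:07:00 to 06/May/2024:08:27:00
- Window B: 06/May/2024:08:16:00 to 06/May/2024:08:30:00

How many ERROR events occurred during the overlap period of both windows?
0

To find overlap events:

1. Window A: 06/May/2024:08:07:00 to 06/May/2024:08:27:00
2. Window B: 06/May/2024:08:16:00 to 06/May/2024:08:30:00
3. Overlap period: 06/May/2024:08:16:00 to 06/May/2024:08:27:00
4. Count ERROR events in overlap: 0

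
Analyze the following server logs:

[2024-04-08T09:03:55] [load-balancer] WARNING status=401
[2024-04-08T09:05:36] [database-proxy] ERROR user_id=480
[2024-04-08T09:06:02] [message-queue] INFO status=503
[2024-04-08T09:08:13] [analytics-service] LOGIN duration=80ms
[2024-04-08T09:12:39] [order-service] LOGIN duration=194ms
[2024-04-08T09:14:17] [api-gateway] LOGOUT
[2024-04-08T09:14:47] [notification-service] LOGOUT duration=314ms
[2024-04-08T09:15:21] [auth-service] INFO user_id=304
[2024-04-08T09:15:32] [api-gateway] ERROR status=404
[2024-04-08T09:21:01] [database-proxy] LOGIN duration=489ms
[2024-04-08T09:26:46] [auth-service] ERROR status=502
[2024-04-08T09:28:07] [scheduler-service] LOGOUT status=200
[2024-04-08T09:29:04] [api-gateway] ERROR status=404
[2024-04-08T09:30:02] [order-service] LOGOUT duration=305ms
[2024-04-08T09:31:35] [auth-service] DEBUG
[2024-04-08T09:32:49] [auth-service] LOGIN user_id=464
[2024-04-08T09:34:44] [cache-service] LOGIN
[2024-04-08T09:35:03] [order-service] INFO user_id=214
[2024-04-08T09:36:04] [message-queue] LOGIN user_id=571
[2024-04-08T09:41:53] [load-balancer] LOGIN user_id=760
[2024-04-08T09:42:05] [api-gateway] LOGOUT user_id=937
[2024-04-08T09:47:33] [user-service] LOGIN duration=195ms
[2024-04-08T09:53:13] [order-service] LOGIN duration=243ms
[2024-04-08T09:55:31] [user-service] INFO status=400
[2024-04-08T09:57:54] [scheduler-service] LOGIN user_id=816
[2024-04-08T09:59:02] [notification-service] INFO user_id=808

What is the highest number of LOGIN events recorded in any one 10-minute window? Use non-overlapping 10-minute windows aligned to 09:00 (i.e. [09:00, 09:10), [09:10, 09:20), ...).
3

To find the burst window:

1. Divide the log period into non-overlapping 10-minute windows starting at 09:00
2. Count LOGIN events in each window
3. Find the window with maximum count
4. Maximum events in a window: 3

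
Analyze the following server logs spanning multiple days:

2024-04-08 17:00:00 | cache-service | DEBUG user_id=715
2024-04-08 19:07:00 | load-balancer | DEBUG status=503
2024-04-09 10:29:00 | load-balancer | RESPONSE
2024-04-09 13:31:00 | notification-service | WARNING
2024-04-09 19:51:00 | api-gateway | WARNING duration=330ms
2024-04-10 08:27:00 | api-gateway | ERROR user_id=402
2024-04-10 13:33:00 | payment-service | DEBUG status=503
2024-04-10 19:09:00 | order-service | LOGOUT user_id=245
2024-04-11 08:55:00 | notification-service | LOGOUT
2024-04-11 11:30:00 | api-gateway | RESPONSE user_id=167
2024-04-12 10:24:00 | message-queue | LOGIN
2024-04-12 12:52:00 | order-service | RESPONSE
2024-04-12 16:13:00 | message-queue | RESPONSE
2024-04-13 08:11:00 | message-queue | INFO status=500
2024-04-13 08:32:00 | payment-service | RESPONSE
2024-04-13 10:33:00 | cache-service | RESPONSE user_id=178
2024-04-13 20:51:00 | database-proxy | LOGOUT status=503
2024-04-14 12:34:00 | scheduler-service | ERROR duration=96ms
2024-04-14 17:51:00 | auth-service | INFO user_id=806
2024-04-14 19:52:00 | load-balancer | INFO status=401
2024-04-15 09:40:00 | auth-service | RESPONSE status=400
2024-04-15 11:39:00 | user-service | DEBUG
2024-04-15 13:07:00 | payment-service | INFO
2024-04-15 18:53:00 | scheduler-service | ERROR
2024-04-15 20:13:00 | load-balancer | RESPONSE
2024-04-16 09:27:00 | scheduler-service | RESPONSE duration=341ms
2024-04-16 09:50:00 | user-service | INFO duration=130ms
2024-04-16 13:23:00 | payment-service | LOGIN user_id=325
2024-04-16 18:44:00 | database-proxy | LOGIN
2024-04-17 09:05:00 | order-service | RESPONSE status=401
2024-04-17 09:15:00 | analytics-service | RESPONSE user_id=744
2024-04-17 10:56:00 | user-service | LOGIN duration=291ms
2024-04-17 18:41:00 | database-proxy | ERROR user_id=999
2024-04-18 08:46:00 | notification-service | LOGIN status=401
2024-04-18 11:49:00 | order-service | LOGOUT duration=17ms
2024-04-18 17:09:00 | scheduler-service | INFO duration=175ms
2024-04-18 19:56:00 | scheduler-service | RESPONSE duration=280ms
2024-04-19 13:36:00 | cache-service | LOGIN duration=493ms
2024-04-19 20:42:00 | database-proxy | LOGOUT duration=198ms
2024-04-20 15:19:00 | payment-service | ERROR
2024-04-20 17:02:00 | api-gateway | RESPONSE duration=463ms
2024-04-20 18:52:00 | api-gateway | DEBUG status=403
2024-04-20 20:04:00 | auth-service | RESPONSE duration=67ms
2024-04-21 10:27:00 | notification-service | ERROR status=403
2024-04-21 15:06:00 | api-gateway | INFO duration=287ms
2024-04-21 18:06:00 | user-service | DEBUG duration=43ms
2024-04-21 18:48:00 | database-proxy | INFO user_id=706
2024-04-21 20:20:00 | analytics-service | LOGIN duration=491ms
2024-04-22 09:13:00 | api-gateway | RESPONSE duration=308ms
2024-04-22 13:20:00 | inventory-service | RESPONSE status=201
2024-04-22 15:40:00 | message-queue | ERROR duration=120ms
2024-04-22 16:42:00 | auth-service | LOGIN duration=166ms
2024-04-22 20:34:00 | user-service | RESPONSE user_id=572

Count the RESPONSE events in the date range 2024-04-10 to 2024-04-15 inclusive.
7

To filter by date range:

1. Date range: 2024-04-10 through 2024-04-15, both dates inclusive
2. Filter for RESPONSE events whose date falls in this range
3. Count matching events: 7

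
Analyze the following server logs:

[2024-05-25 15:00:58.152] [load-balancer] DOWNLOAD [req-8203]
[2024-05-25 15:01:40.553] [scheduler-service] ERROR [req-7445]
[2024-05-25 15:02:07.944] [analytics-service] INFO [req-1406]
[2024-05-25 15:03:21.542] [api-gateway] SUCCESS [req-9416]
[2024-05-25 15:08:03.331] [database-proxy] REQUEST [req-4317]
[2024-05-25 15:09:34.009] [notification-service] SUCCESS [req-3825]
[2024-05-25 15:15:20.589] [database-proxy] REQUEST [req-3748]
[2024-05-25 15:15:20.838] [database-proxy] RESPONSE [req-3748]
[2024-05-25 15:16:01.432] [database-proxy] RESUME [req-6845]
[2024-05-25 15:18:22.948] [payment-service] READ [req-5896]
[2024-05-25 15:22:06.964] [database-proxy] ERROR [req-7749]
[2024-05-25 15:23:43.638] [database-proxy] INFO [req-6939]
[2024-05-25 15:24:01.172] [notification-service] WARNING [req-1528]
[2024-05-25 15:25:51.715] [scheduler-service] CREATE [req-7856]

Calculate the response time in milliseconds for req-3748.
249

To calculate latency:

1. Find REQUEST with id req-3748: 2024-05-25 15:15:20.589
2. Find RESPONSE with id req-3748: 2024-05-25 15:15:20.838
3. Latency: 2024-05-25 15:15:20.838 - 2024-05-25 15:15:20.589 = 249ms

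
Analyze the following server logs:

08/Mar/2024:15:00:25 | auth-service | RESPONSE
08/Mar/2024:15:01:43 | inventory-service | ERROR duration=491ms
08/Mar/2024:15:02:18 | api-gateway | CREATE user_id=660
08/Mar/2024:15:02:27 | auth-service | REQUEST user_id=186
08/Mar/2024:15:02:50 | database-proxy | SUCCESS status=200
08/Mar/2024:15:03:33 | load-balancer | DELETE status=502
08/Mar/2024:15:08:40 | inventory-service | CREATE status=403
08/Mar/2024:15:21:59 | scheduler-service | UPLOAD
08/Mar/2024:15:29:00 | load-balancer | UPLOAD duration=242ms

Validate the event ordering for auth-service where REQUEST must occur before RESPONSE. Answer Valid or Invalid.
Invalid

To validate ordering:

1. Required order: REQUEST → RESPONSE
2. Rule: REQUEST must occur before RESPONSE
3. Check actual order of events for auth-service
4. Result: Invalid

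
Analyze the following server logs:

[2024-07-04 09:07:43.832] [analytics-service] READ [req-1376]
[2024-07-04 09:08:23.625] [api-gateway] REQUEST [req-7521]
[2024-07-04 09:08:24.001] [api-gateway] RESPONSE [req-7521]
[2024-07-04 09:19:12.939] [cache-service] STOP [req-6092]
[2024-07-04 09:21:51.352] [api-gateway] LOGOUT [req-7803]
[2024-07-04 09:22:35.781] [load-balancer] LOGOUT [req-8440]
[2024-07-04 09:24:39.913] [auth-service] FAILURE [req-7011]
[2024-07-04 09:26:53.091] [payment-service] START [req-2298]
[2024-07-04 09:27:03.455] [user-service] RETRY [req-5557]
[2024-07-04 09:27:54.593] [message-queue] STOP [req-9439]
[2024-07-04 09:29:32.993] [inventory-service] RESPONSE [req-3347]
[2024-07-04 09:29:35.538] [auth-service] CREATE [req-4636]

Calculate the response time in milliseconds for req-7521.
376

To calculate latency:

1. Find REQUEST with id req-7521: 2024-07-04 09:08:23.625
2. Find RESPONSE with id req-7521: 2024-07-04 09:08:24.001
3. Latency: 2024-07-04 09:08:24.001 - 2024-07-04 09:08:23.625 = 376ms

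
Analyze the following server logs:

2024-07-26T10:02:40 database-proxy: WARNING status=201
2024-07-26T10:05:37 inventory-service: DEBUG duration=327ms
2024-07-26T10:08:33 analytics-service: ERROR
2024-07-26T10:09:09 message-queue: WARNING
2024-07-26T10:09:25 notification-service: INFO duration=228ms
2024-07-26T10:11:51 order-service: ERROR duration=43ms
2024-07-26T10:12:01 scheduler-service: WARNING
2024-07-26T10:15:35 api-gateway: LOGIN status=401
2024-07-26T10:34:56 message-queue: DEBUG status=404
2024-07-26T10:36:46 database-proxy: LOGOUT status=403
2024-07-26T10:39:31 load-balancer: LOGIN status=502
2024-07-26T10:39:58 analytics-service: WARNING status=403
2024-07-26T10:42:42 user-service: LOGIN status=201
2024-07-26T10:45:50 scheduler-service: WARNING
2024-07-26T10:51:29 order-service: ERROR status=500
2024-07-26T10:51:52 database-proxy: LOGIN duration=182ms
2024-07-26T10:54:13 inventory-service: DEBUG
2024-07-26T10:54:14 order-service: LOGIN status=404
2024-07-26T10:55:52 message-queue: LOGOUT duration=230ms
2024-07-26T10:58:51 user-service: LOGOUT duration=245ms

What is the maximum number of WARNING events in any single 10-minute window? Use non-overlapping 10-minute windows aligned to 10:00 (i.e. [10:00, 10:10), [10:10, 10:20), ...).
2

To find the burst window:

1. Divide the log period into non-overlapping 10-minute windows starting at 10:00
2. Count WARNING events in each window
3. Find the window with maximum count
4. Maximum events in a window: 2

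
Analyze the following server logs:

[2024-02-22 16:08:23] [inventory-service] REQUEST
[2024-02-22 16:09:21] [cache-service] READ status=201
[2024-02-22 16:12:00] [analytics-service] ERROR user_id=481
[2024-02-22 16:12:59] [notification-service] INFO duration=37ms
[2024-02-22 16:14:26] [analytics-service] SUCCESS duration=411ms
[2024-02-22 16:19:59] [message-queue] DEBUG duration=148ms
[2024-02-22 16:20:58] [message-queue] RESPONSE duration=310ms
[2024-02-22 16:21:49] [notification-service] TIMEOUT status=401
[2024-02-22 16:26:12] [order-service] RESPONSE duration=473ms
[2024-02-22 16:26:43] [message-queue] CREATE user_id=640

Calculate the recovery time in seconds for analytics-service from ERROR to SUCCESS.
146

To calculate recovery time:

1. Find ERROR event for analytics-service: 2024-02-22 16:12:00
2. Find next SUCCESS event for analytics-service: 2024-02-22 16:14:26
3. Recovery time: 2024-02-22 16:14:26 - 2024-02-22 16:12:00 = 146 seconds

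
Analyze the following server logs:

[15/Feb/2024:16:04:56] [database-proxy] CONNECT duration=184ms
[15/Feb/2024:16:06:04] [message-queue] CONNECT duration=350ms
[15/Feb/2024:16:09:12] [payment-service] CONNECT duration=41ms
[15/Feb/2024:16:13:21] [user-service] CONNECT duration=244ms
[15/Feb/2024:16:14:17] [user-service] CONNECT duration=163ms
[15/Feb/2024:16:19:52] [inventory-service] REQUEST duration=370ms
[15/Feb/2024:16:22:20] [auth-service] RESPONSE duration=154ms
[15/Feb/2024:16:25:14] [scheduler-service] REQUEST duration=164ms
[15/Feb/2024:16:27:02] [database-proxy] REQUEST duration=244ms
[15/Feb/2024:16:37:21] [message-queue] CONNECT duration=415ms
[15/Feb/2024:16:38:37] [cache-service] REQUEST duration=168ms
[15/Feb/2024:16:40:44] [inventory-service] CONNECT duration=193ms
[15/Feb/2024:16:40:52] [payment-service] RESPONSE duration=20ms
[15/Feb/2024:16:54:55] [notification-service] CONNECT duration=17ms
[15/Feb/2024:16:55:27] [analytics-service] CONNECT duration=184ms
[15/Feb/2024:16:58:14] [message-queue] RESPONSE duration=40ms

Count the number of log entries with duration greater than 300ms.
3

To count timeouts:

1. Threshold: 300ms
2. Extract duration from each log entry
3. Count entries where duration > 300
4. Timeout count: 3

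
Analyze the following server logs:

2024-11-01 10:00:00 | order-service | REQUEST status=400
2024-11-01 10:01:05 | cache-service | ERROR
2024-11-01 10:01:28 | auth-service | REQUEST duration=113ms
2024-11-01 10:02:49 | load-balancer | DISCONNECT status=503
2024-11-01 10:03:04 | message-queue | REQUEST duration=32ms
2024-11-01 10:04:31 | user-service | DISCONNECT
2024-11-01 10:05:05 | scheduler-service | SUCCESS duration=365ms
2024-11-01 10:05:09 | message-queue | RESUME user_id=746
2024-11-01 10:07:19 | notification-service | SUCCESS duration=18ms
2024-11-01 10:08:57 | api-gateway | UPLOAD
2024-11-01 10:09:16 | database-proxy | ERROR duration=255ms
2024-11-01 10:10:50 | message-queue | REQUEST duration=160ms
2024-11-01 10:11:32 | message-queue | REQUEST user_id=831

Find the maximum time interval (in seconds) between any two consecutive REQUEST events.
466

To find the longest gap:

1. Extract all REQUEST events in chronological order
2. Calculate time differences between consecutive events
3. Find the maximum difference
4. Longest gap: 466 seconds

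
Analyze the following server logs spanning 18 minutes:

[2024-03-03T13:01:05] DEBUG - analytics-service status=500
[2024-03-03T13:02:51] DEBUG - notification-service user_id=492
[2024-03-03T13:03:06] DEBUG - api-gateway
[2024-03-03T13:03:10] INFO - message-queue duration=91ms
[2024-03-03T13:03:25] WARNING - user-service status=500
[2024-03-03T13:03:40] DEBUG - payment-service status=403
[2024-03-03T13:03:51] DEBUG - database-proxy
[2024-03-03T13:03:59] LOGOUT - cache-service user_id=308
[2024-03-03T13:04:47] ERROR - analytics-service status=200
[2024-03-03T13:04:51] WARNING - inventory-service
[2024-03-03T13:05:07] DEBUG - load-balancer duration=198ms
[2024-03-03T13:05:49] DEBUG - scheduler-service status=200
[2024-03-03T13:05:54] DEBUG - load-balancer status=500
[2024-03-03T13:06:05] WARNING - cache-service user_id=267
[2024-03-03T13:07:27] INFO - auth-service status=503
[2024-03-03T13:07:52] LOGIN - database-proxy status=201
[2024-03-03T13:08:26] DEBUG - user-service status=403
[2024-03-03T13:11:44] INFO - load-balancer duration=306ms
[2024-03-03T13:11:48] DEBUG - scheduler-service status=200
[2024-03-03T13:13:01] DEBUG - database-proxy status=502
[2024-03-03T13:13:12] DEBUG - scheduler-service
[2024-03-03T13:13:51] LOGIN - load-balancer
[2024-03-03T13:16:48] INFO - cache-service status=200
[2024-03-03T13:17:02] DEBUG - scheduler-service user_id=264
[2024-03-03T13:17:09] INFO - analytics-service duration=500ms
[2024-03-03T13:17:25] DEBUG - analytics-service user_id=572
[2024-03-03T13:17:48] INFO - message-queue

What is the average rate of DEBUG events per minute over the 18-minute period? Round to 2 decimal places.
0.78

To calculate the rate:

1. Count total DEBUG events: 14
2. Total time period: 18 minutes
3. Rate = 14 / 18 = 0.78 events per minute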